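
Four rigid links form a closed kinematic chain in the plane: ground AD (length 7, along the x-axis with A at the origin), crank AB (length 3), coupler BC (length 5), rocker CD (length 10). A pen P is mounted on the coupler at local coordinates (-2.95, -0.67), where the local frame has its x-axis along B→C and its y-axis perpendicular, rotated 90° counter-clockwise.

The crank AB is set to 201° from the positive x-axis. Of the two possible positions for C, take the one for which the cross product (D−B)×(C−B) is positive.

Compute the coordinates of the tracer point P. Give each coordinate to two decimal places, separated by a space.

A=(0,0), D=(7.00,0)
B = A + 3.00·(cos201°, sin201°) = (-2.8007, -1.0751)
|BD| = 9.8595
circle(B,5.00) ∩ circle(D,10.00): a=1.1263, h=4.8715
  candidates: C₊=(-2.2123,3.8902) cross=48.031; C₋=(-1.1499,-5.7947) cross=-48.031
  mode + wants cross > 0 → take C=(-2.2123,3.8902) (cross=48.031)
ex = (C−B)/|BC| = (0.1177,0.9931); ey = (-0.9931,0.1177)
P = B + -2.95·ex + -0.67·ey = (-2.4826,-4.0835)

-2.48 -4.08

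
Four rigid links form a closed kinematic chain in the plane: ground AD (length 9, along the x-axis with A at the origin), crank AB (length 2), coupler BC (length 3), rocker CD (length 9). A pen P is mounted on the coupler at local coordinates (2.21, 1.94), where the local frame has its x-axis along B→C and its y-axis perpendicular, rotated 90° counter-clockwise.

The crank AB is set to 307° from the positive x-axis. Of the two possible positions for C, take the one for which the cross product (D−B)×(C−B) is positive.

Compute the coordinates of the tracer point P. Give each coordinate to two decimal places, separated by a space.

-1.42 -0.28

A=(0,0), D=(9.00,0)
B = A + 2.00·(cos307°, sin307°) = (1.2036, -1.5973)
|BD| = 7.9583
circle(B,3.00) ∩ circle(D,9.00): a=-0.5444, h=2.9502
  candidates: C₊=(0.0782,1.1836) cross=23.478; C₋=(1.2624,-4.5967) cross=-23.478
  mode + wants cross > 0 → take C=(0.0782,1.1836) (cross=23.478)
ex = (C−B)/|BC| = (-0.3752,0.9270); ey = (-0.9270,-0.3752)
P = B + 2.21·ex + 1.94·ey = (-1.4238,-0.2765)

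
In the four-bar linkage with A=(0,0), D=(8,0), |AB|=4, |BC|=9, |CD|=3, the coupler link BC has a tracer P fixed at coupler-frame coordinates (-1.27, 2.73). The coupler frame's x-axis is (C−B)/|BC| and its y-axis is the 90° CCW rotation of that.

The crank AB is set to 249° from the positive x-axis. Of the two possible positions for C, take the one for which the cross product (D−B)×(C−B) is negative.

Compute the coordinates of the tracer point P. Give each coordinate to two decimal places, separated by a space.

-2.93 -1.12

A=(0,0), D=(8.00,0)
B = A + 4.00·(cos249°, sin249°) = (-1.4335, -3.7343)
|BD| = 10.1457
circle(B,9.00) ∩ circle(D,3.00): a=8.6212, h=2.5837
  candidates: C₊=(5.6315,1.8412) cross=26.214; C₋=(7.5335,-2.9635) cross=-26.214
  mode - wants cross < 0 → take C=(7.5335,-2.9635) (cross=-26.214)
ex = (C−B)/|BC| = (0.9963,0.0856); ey = (-0.0856,0.9963)
P = B + -1.27·ex + 2.73·ey = (-2.9326,-1.1231)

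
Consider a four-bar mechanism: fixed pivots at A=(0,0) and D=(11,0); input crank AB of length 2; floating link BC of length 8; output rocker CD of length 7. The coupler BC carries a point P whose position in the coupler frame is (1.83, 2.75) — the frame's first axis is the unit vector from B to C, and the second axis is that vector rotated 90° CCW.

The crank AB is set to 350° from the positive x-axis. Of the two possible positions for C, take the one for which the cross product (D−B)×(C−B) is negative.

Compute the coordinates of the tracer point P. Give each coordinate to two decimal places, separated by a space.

A=(0,0), D=(11.00,0)
B = A + 2.00·(cos350°, sin350°) = (1.9696, -0.3473)
|BD| = 9.0371
circle(B,8.00) ∩ circle(D,7.00): a=5.3484, h=5.9493
  candidates: C₊=(7.0855,5.8031) cross=53.764; C₋=(7.5427,-6.0867) cross=-53.764
  mode - wants cross < 0 → take C=(7.5427,-6.0867) (cross=-53.764)
ex = (C−B)/|BC| = (0.6966,-0.7174); ey = (0.7174,0.6966)
P = B + 1.83·ex + 2.75·ey = (5.2174,0.2556)

5.22 0.26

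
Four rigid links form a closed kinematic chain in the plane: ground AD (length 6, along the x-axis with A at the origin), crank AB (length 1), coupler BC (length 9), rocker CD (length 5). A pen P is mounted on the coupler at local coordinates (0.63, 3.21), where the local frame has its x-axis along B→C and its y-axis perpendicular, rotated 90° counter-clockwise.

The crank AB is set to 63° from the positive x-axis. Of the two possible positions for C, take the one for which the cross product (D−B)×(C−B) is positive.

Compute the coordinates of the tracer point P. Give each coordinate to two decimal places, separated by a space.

A=(0,0), D=(6.00,0)
B = A + 1.00·(cos63°, sin63°) = (0.4540, 0.8910)
|BD| = 5.6171
circle(B,9.00) ∩ circle(D,5.00): a=7.7933, h=4.5016
  candidates: C₊=(8.8627,4.0994) cross=25.286; C₋=(7.4346,-4.7898) cross=-25.286
  mode + wants cross > 0 → take C=(8.8627,4.0994) (cross=25.286)
ex = (C−B)/|BC| = (0.9343,0.3565); ey = (-0.3565,0.9343)
P = B + 0.63·ex + 3.21·ey = (-0.1017,4.1147)

-0.10 4.11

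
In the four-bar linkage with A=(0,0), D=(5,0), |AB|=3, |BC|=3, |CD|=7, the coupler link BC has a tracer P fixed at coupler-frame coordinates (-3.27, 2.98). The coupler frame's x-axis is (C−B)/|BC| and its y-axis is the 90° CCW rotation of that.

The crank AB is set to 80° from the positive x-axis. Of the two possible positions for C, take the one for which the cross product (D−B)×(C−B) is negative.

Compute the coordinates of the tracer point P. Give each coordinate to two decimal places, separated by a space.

4.92 2.48

A=(0,0), D=(5.00,0)
B = A + 3.00·(cos80°, sin80°) = (0.5209, 2.9544)
|BD| = 5.3657
circle(B,3.00) ∩ circle(D,7.00): a=-1.0445, h=2.8123
  candidates: C₊=(1.1975,5.8771) cross=15.090; C₋=(-1.8995,1.1820) cross=-15.090
  mode - wants cross < 0 → take C=(-1.8995,1.1820) (cross=-15.090)
ex = (C−B)/|BC| = (-0.8068,-0.5908); ey = (0.5908,-0.8068)
P = B + -3.27·ex + 2.98·ey = (4.9198,2.4821)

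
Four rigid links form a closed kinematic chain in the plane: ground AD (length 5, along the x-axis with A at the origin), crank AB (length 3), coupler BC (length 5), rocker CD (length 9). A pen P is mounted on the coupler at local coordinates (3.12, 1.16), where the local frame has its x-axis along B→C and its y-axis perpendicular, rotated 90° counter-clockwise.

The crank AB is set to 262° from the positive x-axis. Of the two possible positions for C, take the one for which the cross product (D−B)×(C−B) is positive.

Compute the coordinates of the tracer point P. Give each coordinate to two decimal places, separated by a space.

-3.46 -1.61

A=(0,0), D=(5.00,0)
B = A + 3.00·(cos262°, sin262°) = (-0.4175, -2.9708)
|BD| = 6.1786
circle(B,5.00) ∩ circle(D,9.00): a=-1.4425, h=4.7874
  candidates: C₊=(-3.9842,0.5333) cross=29.580; C₋=(0.6196,-7.8621) cross=-29.580
  mode + wants cross > 0 → take C=(-3.9842,0.5333) (cross=29.580)
ex = (C−B)/|BC| = (-0.7133,0.7008); ey = (-0.7008,-0.7133)
P = B + 3.12·ex + 1.16·ey = (-3.4561,-1.6117)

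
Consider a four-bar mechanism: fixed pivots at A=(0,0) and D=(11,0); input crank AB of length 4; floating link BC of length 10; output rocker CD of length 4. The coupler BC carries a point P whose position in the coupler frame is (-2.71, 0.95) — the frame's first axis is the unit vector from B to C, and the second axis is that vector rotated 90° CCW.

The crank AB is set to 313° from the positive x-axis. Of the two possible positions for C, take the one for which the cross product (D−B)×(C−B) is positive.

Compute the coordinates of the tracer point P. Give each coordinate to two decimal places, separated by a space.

0.10 -4.08

A=(0,0), D=(11.00,0)
B = A + 4.00·(cos313°, sin313°) = (2.7280, -2.9254)
|BD| = 8.7741
circle(B,10.00) ∩ circle(D,4.00): a=9.1739, h=3.9800
  candidates: C₊=(10.0499,3.8855) cross=34.920; C₋=(12.7039,-3.6189) cross=-34.920
  mode + wants cross > 0 → take C=(10.0499,3.8855) (cross=34.920)
ex = (C−B)/|BC| = (0.7322,0.6811); ey = (-0.6811,0.7322)
P = B + -2.71·ex + 0.95·ey = (0.0967,-4.0756)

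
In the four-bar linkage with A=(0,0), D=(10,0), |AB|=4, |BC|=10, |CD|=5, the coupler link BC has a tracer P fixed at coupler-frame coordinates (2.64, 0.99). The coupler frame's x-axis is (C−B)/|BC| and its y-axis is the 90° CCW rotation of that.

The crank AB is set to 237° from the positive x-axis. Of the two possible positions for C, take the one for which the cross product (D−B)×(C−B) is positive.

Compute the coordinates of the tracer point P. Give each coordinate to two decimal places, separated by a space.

-0.67 -0.97

A=(0,0), D=(10.00,0)
B = A + 4.00·(cos237°, sin237°) = (-2.1786, -3.3547)
|BD| = 12.6321
circle(B,10.00) ∩ circle(D,5.00): a=9.2847, h=3.7141
  candidates: C₊=(5.7864,2.6918) cross=46.917; C₋=(7.7591,-4.4697) cross=-46.917
  mode + wants cross > 0 → take C=(5.7864,2.6918) (cross=46.917)
ex = (C−B)/|BC| = (0.7965,0.6046); ey = (-0.6046,0.7965)
P = B + 2.64·ex + 0.99·ey = (-0.6744,-0.9699)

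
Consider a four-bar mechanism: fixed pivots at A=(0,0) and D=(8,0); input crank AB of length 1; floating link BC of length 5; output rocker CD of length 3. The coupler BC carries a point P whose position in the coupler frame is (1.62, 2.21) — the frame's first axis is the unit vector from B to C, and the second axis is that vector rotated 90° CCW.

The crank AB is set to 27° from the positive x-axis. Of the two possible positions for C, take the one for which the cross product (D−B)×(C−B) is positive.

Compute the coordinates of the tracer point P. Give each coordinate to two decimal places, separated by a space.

A=(0,0), D=(8.00,0)
B = A + 1.00·(cos27°, sin27°) = (0.8910, 0.4540)
|BD| = 7.1235
circle(B,5.00) ∩ circle(D,3.00): a=4.6848, h=1.7472
  candidates: C₊=(5.6776,1.8991) cross=12.446; C₋=(5.4549,-1.5883) cross=-12.446
  mode + wants cross > 0 → take C=(5.6776,1.8991) (cross=12.446)
ex = (C−B)/|BC| = (0.9573,0.2890); ey = (-0.2890,0.9573)
P = B + 1.62·ex + 2.21·ey = (1.8031,3.0379)

1.80 3.04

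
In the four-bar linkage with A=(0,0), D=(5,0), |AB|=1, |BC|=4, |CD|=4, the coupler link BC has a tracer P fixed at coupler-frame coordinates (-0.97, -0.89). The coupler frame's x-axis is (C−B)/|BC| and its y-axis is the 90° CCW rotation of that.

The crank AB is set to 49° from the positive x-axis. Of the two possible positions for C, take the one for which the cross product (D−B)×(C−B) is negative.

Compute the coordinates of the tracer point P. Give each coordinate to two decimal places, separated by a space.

-0.55 1.29

A=(0,0), D=(5.00,0)
B = A + 1.00·(cos49°, sin49°) = (0.6561, 0.7547)
|BD| = 4.4090
circle(B,4.00) ∩ circle(D,4.00): a=2.2045, h=3.3377
  candidates: C₊=(3.3994,3.6658) cross=14.716; C₋=(2.2567,-2.9111) cross=-14.716
  mode - wants cross < 0 → take C=(2.2567,-2.9111) (cross=-14.716)
ex = (C−B)/|BC| = (0.4002,-0.9164); ey = (0.9164,0.4002)
P = B + -0.97·ex + -0.89·ey = (-0.5477,1.2875)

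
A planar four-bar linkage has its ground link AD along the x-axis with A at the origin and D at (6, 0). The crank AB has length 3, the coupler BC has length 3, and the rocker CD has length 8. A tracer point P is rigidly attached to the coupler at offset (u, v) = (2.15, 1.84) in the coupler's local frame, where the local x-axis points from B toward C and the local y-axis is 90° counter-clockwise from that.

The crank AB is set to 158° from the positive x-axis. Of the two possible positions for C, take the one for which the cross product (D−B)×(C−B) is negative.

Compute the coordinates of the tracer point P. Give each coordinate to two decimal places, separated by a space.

-0.35 -0.32

A=(0,0), D=(6.00,0)
B = A + 3.00·(cos158°, sin158°) = (-2.7816, 1.1238)
|BD| = 8.8532
circle(B,3.00) ∩ circle(D,8.00): a=1.3204, h=2.6938
  candidates: C₊=(-1.1299,3.6282) cross=23.849; C₋=(-1.8138,-1.7158) cross=-23.849
  mode - wants cross < 0 → take C=(-1.8138,-1.7158) (cross=-23.849)
ex = (C−B)/|BC| = (0.3226,-0.9465); ey = (0.9465,0.3226)
P = B + 2.15·ex + 1.84·ey = (-0.3464,-0.3177)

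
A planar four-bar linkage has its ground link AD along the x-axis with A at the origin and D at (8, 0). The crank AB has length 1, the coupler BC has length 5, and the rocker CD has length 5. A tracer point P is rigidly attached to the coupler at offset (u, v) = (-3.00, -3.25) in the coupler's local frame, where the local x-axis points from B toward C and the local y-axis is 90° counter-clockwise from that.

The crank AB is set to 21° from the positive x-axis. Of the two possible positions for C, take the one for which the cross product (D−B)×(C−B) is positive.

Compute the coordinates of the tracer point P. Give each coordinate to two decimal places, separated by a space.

A=(0,0), D=(8.00,0)
B = A + 1.00·(cos21°, sin21°) = (0.9336, 0.3584)
|BD| = 7.0755
circle(B,5.00) ∩ circle(D,5.00): a=3.5378, h=3.5333
  candidates: C₊=(4.6457,3.7080) cross=25.000; C₋=(4.2878,-3.3496) cross=-25.000
  mode + wants cross > 0 → take C=(4.6457,3.7080) (cross=25.000)
ex = (C−B)/|BC| = (0.7424,0.6699); ey = (-0.6699,0.7424)
P = B + -3.00·ex + -3.25·ey = (0.8835,-4.0643)

0.88 -4.06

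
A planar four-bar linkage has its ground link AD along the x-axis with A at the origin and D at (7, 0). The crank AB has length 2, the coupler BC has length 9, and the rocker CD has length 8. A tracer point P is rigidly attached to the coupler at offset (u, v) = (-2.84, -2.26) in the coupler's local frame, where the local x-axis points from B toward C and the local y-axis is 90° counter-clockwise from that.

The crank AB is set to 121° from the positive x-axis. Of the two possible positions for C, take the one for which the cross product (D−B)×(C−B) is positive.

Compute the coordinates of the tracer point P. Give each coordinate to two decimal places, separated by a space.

A=(0,0), D=(7.00,0)
B = A + 2.00·(cos121°, sin121°) = (-1.0301, 1.7143)
|BD| = 8.2110
circle(B,9.00) ∩ circle(D,8.00): a=5.1407, h=7.3874
  candidates: C₊=(5.5397,7.8656) cross=60.658; C₋=(2.4550,-6.5835) cross=-60.658
  mode + wants cross > 0 → take C=(5.5397,7.8656) (cross=60.658)
ex = (C−B)/|BC| = (0.7300,0.6835); ey = (-0.6835,0.7300)
P = B + -2.84·ex + -2.26·ey = (-1.5586,-1.8765)

-1.56 -1.88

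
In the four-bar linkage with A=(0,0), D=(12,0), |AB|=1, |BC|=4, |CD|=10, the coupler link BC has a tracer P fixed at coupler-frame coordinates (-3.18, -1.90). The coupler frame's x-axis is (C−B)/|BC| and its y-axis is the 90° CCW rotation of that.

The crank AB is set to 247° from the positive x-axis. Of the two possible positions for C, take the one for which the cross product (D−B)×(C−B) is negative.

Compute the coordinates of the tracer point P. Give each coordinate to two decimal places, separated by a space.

A=(0,0), D=(12.00,0)
B = A + 1.00·(cos247°, sin247°) = (-0.3907, -0.9205)
|BD| = 12.4249
circle(B,4.00) ∩ circle(D,10.00): a=2.8321, h=2.8247
  candidates: C₊=(2.2243,2.1063) cross=35.097; C₋=(2.6429,-3.5276) cross=-35.097
  mode - wants cross < 0 → take C=(2.6429,-3.5276) (cross=-35.097)
ex = (C−B)/|BC| = (0.7584,-0.6518); ey = (0.6518,0.7584)
P = B + -3.18·ex + -1.90·ey = (-4.0408,-0.2888)

-4.04 -0.29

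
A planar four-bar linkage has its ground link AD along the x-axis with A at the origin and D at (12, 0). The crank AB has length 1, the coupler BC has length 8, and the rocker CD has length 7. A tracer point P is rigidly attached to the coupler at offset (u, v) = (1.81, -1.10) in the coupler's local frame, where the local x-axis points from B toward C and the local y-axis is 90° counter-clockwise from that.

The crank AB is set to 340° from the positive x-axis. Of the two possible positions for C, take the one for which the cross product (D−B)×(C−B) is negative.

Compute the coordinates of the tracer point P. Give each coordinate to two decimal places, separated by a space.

A=(0,0), D=(12.00,0)
B = A + 1.00·(cos340°, sin340°) = (0.9397, -0.3420)
|BD| = 11.0656
circle(B,8.00) ∩ circle(D,7.00): a=6.2106, h=5.0427
  candidates: C₊=(6.9914,4.8902) cross=55.800; C₋=(7.3032,-5.1903) cross=-55.800
  mode - wants cross < 0 → take C=(7.3032,-5.1903) (cross=-55.800)
ex = (C−B)/|BC| = (0.7954,-0.6060); ey = (0.6060,0.7954)
P = B + 1.81·ex + -1.10·ey = (1.7128,-2.3139)

1.71 -2.31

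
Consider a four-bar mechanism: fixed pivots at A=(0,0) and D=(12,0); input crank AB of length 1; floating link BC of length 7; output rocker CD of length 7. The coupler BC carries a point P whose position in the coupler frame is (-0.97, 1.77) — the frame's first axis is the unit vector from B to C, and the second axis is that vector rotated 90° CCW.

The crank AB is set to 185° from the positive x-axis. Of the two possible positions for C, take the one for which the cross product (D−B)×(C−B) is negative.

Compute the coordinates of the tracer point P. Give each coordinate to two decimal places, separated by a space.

-1.25 1.91

A=(0,0), D=(12.00,0)
B = A + 1.00·(cos185°, sin185°) = (-0.9962, -0.0872)
|BD| = 12.9965
circle(B,7.00) ∩ circle(D,7.00): a=6.4982, h=2.6025
  candidates: C₊=(5.4845,2.5588) cross=33.823; C₋=(5.5194,-2.6460) cross=-33.823
  mode - wants cross < 0 → take C=(5.5194,-2.6460) (cross=-33.823)
ex = (C−B)/|BC| = (0.9308,-0.3655); ey = (0.3655,0.9308)
P = B + -0.97·ex + 1.77·ey = (-1.2520,1.9149)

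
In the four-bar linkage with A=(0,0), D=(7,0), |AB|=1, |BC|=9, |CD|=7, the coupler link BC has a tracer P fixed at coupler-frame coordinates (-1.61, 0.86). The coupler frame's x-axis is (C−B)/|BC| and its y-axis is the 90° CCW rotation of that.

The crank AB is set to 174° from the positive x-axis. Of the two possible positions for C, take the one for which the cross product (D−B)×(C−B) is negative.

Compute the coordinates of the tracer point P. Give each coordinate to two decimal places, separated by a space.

A=(0,0), D=(7.00,0)
B = A + 1.00·(cos174°, sin174°) = (-0.9945, 0.1045)
|BD| = 7.9952
circle(B,9.00) ∩ circle(D,7.00): a=5.9988, h=6.7093
  candidates: C₊=(5.0915,6.7348) cross=53.642; C₋=(4.9161,-6.6826) cross=-53.642
  mode - wants cross < 0 → take C=(4.9161,-6.6826) (cross=-53.642)
ex = (C−B)/|BC| = (0.6567,-0.7541); ey = (0.7541,0.6567)
P = B + -1.61·ex + 0.86·ey = (-1.4033,1.8835)

-1.40 1.88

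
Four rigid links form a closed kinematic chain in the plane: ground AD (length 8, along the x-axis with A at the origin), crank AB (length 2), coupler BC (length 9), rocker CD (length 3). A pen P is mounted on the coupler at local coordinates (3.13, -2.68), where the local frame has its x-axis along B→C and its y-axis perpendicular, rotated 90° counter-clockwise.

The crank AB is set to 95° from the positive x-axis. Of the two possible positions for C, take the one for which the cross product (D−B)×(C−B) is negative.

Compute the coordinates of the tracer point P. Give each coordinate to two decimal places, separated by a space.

A=(0,0), D=(8.00,0)
B = A + 2.00·(cos95°, sin95°) = (-0.1743, 1.9924)
|BD| = 8.4136
circle(B,9.00) ∩ circle(D,3.00): a=8.4856, h=2.9991
  candidates: C₊=(8.7801,2.8968) cross=25.234; C₋=(7.3597,-2.9309) cross=-25.234
  mode - wants cross < 0 → take C=(7.3597,-2.9309) (cross=-25.234)
ex = (C−B)/|BC| = (0.8371,-0.5470); ey = (0.5470,0.8371)
P = B + 3.13·ex + -2.68·ey = (0.9798,-1.9633)

0.98 -1.96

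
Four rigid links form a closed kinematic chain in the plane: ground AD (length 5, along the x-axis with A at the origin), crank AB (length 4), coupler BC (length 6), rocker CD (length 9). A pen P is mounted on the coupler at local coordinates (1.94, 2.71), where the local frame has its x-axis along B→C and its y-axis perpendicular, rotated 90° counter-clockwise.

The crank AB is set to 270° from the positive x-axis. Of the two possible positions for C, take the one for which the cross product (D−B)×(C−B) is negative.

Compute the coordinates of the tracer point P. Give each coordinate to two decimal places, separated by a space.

3.33 -4.00

A=(0,0), D=(5.00,0)
B = A + 4.00·(cos270°, sin270°) = (-0.0000, -4.0000)
|BD| = 6.4031
circle(B,6.00) ∩ circle(D,9.00): a=-0.3123, h=5.9919
  candidates: C₊=(-3.9870,0.4837) cross=38.367; C₋=(3.4992,-8.8740) cross=-38.367
  mode - wants cross < 0 → take C=(3.4992,-8.8740) (cross=-38.367)
ex = (C−B)/|BC| = (0.5832,-0.8123); ey = (0.8123,0.5832)
P = B + 1.94·ex + 2.71·ey = (3.3328,-3.9955)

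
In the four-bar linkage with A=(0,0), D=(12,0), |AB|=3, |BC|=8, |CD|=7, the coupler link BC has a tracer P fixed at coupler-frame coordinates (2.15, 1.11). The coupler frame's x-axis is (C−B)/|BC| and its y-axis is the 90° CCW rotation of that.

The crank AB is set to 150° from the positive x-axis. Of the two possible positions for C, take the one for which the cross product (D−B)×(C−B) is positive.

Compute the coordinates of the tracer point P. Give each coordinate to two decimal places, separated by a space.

A=(0,0), D=(12.00,0)
B = A + 3.00·(cos150°, sin150°) = (-2.5981, 1.5000)
|BD| = 14.6749
circle(B,8.00) ∩ circle(D,7.00): a=7.8485, h=1.5493
  candidates: C₊=(5.3677,2.2390) cross=22.736; C₋=(5.0510,-0.8434) cross=-22.736
  mode + wants cross > 0 → take C=(5.3677,2.2390) (cross=22.736)
ex = (C−B)/|BC| = (0.9957,0.0924); ey = (-0.0924,0.9957)
P = B + 2.15·ex + 1.11·ey = (-0.5598,2.8038)

-0.56 2.80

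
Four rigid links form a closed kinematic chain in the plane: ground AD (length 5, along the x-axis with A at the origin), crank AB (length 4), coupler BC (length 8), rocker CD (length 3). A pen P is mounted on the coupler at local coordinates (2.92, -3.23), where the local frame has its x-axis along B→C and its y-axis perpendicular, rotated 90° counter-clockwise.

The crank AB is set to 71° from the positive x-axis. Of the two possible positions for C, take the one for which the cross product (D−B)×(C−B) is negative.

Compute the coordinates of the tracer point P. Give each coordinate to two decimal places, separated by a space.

0.18 -0.43

A=(0,0), D=(5.00,0)
B = A + 4.00·(cos71°, sin71°) = (1.3023, 3.7821)
|BD| = 5.2894
circle(B,8.00) ∩ circle(D,3.00): a=7.8438, h=1.5732
  candidates: C₊=(7.9106,-0.7267) cross=8.321; C₋=(5.6609,-2.9263) cross=-8.321
  mode - wants cross < 0 → take C=(5.6609,-2.9263) (cross=-8.321)
ex = (C−B)/|BC| = (0.5448,-0.8385); ey = (0.8385,0.5448)
P = B + 2.92·ex + -3.23·ey = (0.1847,-0.4263)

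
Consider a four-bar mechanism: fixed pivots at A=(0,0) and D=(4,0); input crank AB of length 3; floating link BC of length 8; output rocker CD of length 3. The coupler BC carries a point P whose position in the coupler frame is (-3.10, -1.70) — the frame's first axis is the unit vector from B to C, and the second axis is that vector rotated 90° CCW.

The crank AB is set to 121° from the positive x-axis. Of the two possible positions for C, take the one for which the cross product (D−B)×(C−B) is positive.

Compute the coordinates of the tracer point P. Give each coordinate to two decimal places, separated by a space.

-4.80 1.19

A=(0,0), D=(4.00,0)
B = A + 3.00·(cos121°, sin121°) = (-1.5451, 2.5715)
|BD| = 6.1124
circle(B,8.00) ∩ circle(D,3.00): a=7.5553, h=2.6302
  candidates: C₊=(6.4155,1.7791) cross=16.077; C₋=(4.2025,-2.9932) cross=-16.077
  mode + wants cross > 0 → take C=(6.4155,1.7791) (cross=16.077)
ex = (C−B)/|BC| = (0.9951,-0.0991); ey = (0.0991,0.9951)
P = B + -3.10·ex + -1.70·ey = (-4.7983,1.1869)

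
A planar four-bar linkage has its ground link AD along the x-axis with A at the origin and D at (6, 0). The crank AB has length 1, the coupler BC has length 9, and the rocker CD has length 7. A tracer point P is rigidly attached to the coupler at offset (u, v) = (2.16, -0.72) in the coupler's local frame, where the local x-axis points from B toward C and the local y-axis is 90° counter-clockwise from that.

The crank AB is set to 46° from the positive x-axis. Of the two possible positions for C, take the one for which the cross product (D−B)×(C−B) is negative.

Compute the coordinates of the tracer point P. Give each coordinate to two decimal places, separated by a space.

1.20 -1.50

A=(0,0), D=(6.00,0)
B = A + 1.00·(cos46°, sin46°) = (0.6947, 0.7193)
|BD| = 5.3539
circle(B,9.00) ∩ circle(D,7.00): a=5.6654, h=6.9931
  candidates: C₊=(7.2483,6.8878) cross=37.440; C₋=(5.3691,-6.9715) cross=-37.440
  mode - wants cross < 0 → take C=(5.3691,-6.9715) (cross=-37.440)
ex = (C−B)/|BC| = (0.5194,-0.8545); ey = (0.8545,0.5194)
P = B + 2.16·ex + -0.72·ey = (1.2013,-1.5004)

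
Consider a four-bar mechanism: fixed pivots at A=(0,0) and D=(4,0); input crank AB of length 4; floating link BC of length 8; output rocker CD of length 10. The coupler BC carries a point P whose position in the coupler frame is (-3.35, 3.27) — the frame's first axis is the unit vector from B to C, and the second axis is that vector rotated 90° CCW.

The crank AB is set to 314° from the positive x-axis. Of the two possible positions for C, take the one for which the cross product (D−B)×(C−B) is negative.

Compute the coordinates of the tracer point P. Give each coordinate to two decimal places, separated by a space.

3.51 1.75

A=(0,0), D=(4.00,0)
B = A + 4.00·(cos314°, sin314°) = (2.7786, -2.8774)
|BD| = 3.1258
circle(B,8.00) ∩ circle(D,10.00): a=-4.1955, h=6.8116
  candidates: C₊=(-5.1308,-4.0778) cross=21.292; C₋=(7.4094,-9.4008) cross=-21.292
  mode - wants cross < 0 → take C=(7.4094,-9.4008) (cross=-21.292)
ex = (C−B)/|BC| = (0.5788,-0.8154); ey = (0.8154,0.5788)
P = B + -3.35·ex + 3.27·ey = (3.5060,1.7472)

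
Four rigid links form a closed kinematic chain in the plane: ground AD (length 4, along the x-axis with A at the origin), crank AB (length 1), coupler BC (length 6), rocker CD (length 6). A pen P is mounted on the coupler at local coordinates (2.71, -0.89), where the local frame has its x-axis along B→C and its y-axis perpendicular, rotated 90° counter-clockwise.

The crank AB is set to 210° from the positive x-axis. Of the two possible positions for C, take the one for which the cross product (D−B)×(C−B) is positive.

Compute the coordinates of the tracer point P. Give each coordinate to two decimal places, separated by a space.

A=(0,0), D=(4.00,0)
B = A + 1.00·(cos210°, sin210°) = (-0.8660, -0.5000)
|BD| = 4.8916
circle(B,6.00) ∩ circle(D,6.00): a=2.4458, h=5.4789
  candidates: C₊=(1.0070,5.2002) cross=26.801; C₋=(2.1270,-5.7002) cross=-26.801
  mode + wants cross > 0 → take C=(1.0070,5.2002) (cross=26.801)
ex = (C−B)/|BC| = (0.3122,0.9500); ey = (-0.9500,0.3122)
P = B + 2.71·ex + -0.89·ey = (0.8255,1.7967)

0.83 1.80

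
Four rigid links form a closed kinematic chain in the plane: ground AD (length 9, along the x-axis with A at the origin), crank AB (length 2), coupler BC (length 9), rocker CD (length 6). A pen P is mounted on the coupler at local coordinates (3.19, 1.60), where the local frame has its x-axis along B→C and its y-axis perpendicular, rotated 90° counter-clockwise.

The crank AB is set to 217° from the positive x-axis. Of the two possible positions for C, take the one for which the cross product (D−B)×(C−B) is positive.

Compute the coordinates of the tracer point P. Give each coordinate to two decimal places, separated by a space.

A=(0,0), D=(9.00,0)
B = A + 2.00·(cos217°, sin217°) = (-1.5973, -1.2036)
|BD| = 10.6654
circle(B,9.00) ∩ circle(D,6.00): a=7.4423, h=5.0608
  candidates: C₊=(5.2264,4.6647) cross=53.976; C₋=(6.3686,-5.3922) cross=-53.976
  mode + wants cross > 0 → take C=(5.2264,4.6647) (cross=53.976)
ex = (C−B)/|BC| = (0.7582,0.6520); ey = (-0.6520,0.7582)
P = B + 3.19·ex + 1.60·ey = (-0.2219,2.0895)

-0.22 2.09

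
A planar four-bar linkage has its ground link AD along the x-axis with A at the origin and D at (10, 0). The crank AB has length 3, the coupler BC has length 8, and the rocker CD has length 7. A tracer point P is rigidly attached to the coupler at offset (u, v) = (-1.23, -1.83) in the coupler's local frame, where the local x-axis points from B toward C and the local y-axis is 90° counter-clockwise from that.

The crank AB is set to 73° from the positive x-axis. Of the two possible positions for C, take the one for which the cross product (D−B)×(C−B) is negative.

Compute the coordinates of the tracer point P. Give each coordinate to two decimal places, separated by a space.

-1.31 3.15

A=(0,0), D=(10.00,0)
B = A + 3.00·(cos73°, sin73°) = (0.8771, 2.8689)
|BD| = 9.5634
circle(B,8.00) ∩ circle(D,7.00): a=5.5659, h=5.7463
  candidates: C₊=(7.9105,6.6809) cross=54.954; C₋=(4.4628,-4.2825) cross=-54.954
  mode - wants cross < 0 → take C=(4.4628,-4.2825) (cross=-54.954)
ex = (C−B)/|BC| = (0.4482,-0.8939); ey = (0.8939,0.4482)
P = B + -1.23·ex + -1.83·ey = (-1.3101,3.1482)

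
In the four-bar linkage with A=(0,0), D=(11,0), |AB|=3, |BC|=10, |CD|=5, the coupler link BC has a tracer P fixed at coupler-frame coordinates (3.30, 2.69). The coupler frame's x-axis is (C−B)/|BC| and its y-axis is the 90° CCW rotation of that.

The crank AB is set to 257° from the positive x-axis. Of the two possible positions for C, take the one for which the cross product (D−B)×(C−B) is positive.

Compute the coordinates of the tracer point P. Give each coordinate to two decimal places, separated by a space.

A=(0,0), D=(11.00,0)
B = A + 3.00·(cos257°, sin257°) = (-0.6749, -2.9231)
|BD| = 12.0352
circle(B,10.00) ∩ circle(D,5.00): a=9.1335, h=4.0718
  candidates: C₊=(7.1962,3.2451) cross=49.005; C₋=(9.1741,-4.6547) cross=-49.005
  mode + wants cross > 0 → take C=(7.1962,3.2451) (cross=49.005)
ex = (C−B)/|BC| = (0.7871,0.6168); ey = (-0.6168,0.7871)
P = B + 3.30·ex + 2.69·ey = (0.2633,1.2297)

0.26 1.23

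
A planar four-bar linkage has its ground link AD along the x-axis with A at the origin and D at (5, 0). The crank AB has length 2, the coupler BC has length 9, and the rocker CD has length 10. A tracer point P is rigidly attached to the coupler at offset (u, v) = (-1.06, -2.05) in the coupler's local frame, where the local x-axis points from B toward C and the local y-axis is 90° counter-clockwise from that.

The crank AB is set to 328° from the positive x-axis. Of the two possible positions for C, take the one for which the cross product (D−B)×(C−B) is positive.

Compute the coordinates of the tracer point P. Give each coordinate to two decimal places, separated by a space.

A=(0,0), D=(5.00,0)
B = A + 2.00·(cos328°, sin328°) = (1.6961, -1.0598)
|BD| = 3.4697
circle(B,9.00) ∩ circle(D,10.00): a=-1.0031, h=8.9439
  candidates: C₊=(-1.9910,7.1502) cross=31.033; C₋=(3.4729,-9.8827) cross=-31.033
  mode + wants cross > 0 → take C=(-1.9910,7.1502) (cross=31.033)
ex = (C−B)/|BC| = (-0.4097,0.9122); ey = (-0.9122,-0.4097)
P = B + -1.06·ex + -2.05·ey = (4.0004,-1.1870)

4.00 -1.19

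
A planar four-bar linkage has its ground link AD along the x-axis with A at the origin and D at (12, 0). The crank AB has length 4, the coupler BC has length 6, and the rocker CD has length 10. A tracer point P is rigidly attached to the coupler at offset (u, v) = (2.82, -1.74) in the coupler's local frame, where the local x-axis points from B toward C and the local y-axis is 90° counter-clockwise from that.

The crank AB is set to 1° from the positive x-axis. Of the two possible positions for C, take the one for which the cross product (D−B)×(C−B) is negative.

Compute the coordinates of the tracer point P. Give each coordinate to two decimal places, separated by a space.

A=(0,0), D=(12.00,0)
B = A + 4.00·(cos1°, sin1°) = (3.9994, 0.0698)
|BD| = 8.0009
circle(B,6.00) ∩ circle(D,10.00): a=0.0009, h=6.0000
  candidates: C₊=(4.0527,6.0696) cross=48.005; C₋=(3.9480,-5.9300) cross=-48.005
  mode - wants cross < 0 → take C=(3.9480,-5.9300) (cross=-48.005)
ex = (C−B)/|BC| = (-0.0086,-1.0000); ey = (1.0000,-0.0086)
P = B + 2.82·ex + -1.74·ey = (2.2353,-2.7352)

2.24 -2.74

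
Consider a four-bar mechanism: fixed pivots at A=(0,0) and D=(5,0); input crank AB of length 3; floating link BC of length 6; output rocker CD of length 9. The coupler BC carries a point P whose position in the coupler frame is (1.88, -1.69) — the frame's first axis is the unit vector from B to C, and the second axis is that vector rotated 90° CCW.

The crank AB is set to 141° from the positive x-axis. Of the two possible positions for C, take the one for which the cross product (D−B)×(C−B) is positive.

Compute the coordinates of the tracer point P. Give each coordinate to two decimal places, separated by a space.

A=(0,0), D=(5.00,0)
B = A + 3.00·(cos141°, sin141°) = (-2.3314, 1.8880)
|BD| = 7.5706
circle(B,6.00) ∩ circle(D,9.00): a=0.8133, h=5.9446
  candidates: C₊=(-0.0614,7.4419) cross=45.005; C₋=(-3.0263,-4.0717) cross=-45.005
  mode + wants cross > 0 → take C=(-0.0614,7.4419) (cross=45.005)
ex = (C−B)/|BC| = (0.3783,0.9257); ey = (-0.9257,0.3783)
P = B + 1.88·ex + -1.69·ey = (-0.0558,2.9888)

-0.06 2.99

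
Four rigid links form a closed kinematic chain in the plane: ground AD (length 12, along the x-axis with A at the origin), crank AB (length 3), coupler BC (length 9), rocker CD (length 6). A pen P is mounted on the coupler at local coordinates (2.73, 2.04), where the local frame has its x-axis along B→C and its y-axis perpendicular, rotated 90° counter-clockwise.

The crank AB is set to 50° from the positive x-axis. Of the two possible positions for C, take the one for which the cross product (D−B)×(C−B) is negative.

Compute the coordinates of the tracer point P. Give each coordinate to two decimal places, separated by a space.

5.27 1.62

A=(0,0), D=(12.00,0)
B = A + 3.00·(cos50°, sin50°) = (1.9284, 2.2981)
|BD| = 10.3305
circle(B,9.00) ∩ circle(D,6.00): a=7.3433, h=5.2035
  candidates: C₊=(10.2452,5.7377) cross=53.755; C₋=(7.9300,-4.4086) cross=-53.755
  mode - wants cross < 0 → take C=(7.9300,-4.4086) (cross=-53.755)
ex = (C−B)/|BC| = (0.6669,-0.7452); ey = (0.7452,0.6669)
P = B + 2.73·ex + 2.04·ey = (5.2691,1.6241)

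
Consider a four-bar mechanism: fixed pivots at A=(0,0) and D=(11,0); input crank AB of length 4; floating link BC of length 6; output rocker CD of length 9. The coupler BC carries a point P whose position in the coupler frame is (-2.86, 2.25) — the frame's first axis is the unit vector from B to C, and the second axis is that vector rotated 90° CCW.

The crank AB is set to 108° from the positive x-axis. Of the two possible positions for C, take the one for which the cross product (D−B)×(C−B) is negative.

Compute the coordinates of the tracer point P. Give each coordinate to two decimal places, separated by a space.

-0.94 7.43

A=(0,0), D=(11.00,0)
B = A + 4.00·(cos108°, sin108°) = (-1.2361, 3.8042)
|BD| = 12.8138
circle(B,6.00) ∩ circle(D,9.00): a=4.6510, h=3.7906
  candidates: C₊=(4.3306,6.0431) cross=48.572; C₋=(2.0799,-1.1962) cross=-48.572
  mode - wants cross < 0 → take C=(2.0799,-1.1962) (cross=-48.572)
ex = (C−B)/|BC| = (0.5527,-0.8334); ey = (0.8334,0.5527)
P = B + -2.86·ex + 2.25·ey = (-0.9415,7.4313)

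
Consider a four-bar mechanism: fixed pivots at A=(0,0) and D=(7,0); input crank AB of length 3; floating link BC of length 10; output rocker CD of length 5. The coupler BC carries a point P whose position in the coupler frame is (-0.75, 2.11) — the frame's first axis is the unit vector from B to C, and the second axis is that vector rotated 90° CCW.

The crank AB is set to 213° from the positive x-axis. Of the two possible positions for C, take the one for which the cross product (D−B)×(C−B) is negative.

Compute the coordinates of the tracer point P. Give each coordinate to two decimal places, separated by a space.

-2.51 0.61

A=(0,0), D=(7.00,0)
B = A + 3.00·(cos213°, sin213°) = (-2.5160, -1.6339)
|BD| = 9.6553
circle(B,10.00) ∩ circle(D,5.00): a=8.7115, h=4.9101
  candidates: C₊=(5.2390,4.6796) cross=47.409; C₋=(6.9008,-4.9990) cross=-47.409
  mode - wants cross < 0 → take C=(6.9008,-4.9990) (cross=-47.409)
ex = (C−B)/|BC| = (0.9417,-0.3365); ey = (0.3365,0.9417)
P = B + -0.75·ex + 2.11·ey = (-2.5122,0.6054)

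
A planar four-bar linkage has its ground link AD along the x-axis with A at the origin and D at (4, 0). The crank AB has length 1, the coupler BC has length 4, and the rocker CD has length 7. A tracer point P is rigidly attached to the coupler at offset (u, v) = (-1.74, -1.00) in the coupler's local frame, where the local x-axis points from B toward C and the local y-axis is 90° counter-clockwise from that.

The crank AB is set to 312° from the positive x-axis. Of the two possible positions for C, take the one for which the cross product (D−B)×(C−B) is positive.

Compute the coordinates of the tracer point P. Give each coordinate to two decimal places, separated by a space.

2.67 -0.61

A=(0,0), D=(4.00,0)
B = A + 1.00·(cos312°, sin312°) = (0.6691, -0.7431)
|BD| = 3.4128
circle(B,4.00) ∩ circle(D,7.00): a=-3.1284, h=2.4926
  candidates: C₊=(-2.9270,1.0084) cross=8.507; C₋=(-1.8414,-3.8572) cross=-8.507
  mode + wants cross > 0 → take C=(-2.9270,1.0084) (cross=8.507)
ex = (C−B)/|BC| = (-0.8990,0.4379); ey = (-0.4379,-0.8990)
P = B + -1.74·ex + -1.00·ey = (2.6713,-0.6060)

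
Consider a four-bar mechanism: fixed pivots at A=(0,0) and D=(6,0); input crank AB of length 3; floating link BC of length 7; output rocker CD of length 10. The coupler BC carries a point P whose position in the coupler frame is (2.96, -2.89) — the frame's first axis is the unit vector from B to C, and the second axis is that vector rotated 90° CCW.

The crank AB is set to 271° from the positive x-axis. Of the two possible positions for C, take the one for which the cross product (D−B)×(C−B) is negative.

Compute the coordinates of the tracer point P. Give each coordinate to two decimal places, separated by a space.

-1.47 -6.85

A=(0,0), D=(6.00,0)
B = A + 3.00·(cos271°, sin271°) = (0.0524, -2.9995)
|BD| = 6.6612
circle(B,7.00) ∩ circle(D,10.00): a=-0.4975, h=6.9823
  candidates: C₊=(-3.5360,3.0108) cross=46.511; C₋=(2.7523,-9.4579) cross=-46.511
  mode - wants cross < 0 → take C=(2.7523,-9.4579) (cross=-46.511)
ex = (C−B)/|BC| = (0.3857,-0.9226); ey = (0.9226,0.3857)
P = B + 2.96·ex + -2.89·ey = (-1.4724,-6.8452)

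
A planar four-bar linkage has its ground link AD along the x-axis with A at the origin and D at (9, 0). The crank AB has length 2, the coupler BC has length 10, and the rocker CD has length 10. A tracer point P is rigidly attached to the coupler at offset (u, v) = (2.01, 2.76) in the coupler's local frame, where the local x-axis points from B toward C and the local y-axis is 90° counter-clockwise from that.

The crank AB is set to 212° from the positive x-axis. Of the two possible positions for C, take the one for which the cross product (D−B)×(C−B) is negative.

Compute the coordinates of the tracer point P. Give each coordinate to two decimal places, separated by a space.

A=(0,0), D=(9.00,0)
B = A + 2.00·(cos212°, sin212°) = (-1.6961, -1.0598)
|BD| = 10.7485
circle(B,10.00) ∩ circle(D,10.00): a=5.3742, h=8.4331
  candidates: C₊=(2.8204,7.8621) cross=90.643; C₋=(4.4835,-8.9219) cross=-90.643
  mode - wants cross < 0 → take C=(4.4835,-8.9219) (cross=-90.643)
ex = (C−B)/|BC| = (0.6180,-0.7862); ey = (0.7862,0.6180)
P = B + 2.01·ex + 2.76·ey = (1.7159,-0.9346)

1.72 -0.93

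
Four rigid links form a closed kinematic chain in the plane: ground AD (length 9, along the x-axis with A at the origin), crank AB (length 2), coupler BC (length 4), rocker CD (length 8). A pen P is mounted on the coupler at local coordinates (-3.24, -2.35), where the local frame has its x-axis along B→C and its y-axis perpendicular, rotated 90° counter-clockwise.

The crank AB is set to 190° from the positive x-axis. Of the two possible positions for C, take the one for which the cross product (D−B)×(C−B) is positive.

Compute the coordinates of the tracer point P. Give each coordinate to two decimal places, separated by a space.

-3.20 -4.16

A=(0,0), D=(9.00,0)
B = A + 2.00·(cos190°, sin190°) = (-1.9696, -0.3473)
|BD| = 10.9751
circle(B,4.00) ∩ circle(D,8.00): a=3.3008, h=2.2594
  candidates: C₊=(1.2580,2.0154) cross=24.797; C₋=(1.4010,-2.5011) cross=-24.797
  mode + wants cross > 0 → take C=(1.2580,2.0154) (cross=24.797)
ex = (C−B)/|BC| = (0.8069,0.5907); ey = (-0.5907,0.8069)
P = B + -3.24·ex + -2.35·ey = (-3.1959,-4.1573)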